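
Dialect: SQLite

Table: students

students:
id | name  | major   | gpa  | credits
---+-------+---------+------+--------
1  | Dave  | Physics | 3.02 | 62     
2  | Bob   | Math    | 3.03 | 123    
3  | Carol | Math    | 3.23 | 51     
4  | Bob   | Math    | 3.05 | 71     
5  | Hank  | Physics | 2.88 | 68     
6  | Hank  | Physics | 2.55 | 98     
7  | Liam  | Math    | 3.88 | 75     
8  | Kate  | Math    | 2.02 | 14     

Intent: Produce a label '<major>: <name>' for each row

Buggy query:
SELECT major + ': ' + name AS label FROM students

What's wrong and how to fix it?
Bug: '+' is numeric addition; on text columns SQLite converts them to 0 instead of concatenating

Fix: Use the || operator for string concatenation

Corrected query:
SELECT major || ': ' || name AS label FROM students

Result:
label        
-------------
Physics: Dave
Math: Bob    
Math: Carol  
Math: Bob    
Physics: Hank
Physics: Hank
Math: Liam   
Math: Kate   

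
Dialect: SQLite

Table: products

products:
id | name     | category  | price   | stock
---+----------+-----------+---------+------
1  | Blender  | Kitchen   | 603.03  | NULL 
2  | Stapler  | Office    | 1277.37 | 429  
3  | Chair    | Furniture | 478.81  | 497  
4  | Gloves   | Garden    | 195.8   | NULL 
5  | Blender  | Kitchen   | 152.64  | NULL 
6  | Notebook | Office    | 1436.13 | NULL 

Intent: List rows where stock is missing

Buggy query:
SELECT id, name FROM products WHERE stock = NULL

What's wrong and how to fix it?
Bug: Comparing to NULL with '=' never matches; NULL = NULL is unknown, not true

Fix: Use IS NULL to test for NULL

Corrected query:
SELECT id, name FROM products WHERE stock IS NULL

Result:
id | name    
---+---------
1  | Blender 
4  | Gloves  
5  | Blender 
6  | Notebook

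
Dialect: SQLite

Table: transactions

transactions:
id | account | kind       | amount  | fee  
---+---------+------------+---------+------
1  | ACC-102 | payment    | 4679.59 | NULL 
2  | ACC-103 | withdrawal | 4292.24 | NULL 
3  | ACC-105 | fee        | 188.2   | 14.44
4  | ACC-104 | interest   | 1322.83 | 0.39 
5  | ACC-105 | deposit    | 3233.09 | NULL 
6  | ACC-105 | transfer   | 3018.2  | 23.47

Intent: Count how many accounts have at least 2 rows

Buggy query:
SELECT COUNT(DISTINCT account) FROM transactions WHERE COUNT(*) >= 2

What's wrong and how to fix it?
Bug: COUNT(*) cannot appear in WHERE; the per-group count doesn't exist yet

Fix: Use a subquery that GROUPs and filters with HAVING, then count its rows

Corrected query:
SELECT COUNT(*) FROM (SELECT account FROM transactions GROUP BY account HAVING COUNT(*) >= 2)

Result:
COUNT(*)
--------
1       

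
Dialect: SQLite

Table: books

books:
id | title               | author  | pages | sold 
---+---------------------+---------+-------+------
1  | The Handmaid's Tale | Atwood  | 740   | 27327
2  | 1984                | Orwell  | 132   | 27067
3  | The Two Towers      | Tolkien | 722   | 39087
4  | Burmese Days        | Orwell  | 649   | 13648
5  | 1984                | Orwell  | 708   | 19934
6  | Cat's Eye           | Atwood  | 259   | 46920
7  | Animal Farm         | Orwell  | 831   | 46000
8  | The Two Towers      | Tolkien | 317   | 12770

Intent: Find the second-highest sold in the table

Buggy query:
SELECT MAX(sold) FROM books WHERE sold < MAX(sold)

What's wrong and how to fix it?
Bug: The inner MAX is an aggregate inside WHERE, which is not allowed

Fix: Compute the overall MAX in a subquery, then take MAX of rows below it

Corrected query:
SELECT MAX(sold) FROM books WHERE sold < (SELECT MAX(sold) FROM books)

Result:
MAX(sold)
---------
46000    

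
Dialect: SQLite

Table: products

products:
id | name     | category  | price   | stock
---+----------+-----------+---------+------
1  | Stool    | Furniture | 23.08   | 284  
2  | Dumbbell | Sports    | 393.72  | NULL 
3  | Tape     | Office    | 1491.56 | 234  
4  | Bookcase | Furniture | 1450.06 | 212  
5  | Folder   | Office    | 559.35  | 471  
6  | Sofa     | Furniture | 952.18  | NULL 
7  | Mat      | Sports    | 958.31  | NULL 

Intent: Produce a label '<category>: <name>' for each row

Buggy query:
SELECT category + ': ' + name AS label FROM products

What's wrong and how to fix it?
Bug: '+' is numeric addition; on text columns SQLite converts them to 0 instead of concatenating

Fix: Use the || operator for string concatenation

Corrected query:
SELECT category || ': ' || name AS label FROM products

Result:
label              
-------------------
Furniture: Stool   
Sports: Dumbbell   
Office: Tape       
Furniture: Bookcase
Office: Folder     
Furniture: Sofa    
Sports: Mat        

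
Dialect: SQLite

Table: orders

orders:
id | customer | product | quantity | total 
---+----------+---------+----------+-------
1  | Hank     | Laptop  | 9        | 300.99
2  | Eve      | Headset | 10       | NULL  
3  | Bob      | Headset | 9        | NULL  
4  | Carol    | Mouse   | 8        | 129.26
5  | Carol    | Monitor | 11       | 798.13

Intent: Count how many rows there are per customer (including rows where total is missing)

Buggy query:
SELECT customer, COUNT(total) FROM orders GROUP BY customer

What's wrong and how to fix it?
Bug: COUNT(total) skips NULLs, so groups with missing total are undercounted

Fix: Replace COUNT(total) with COUNT(*)

Corrected query:
SELECT customer, COUNT(*) FROM orders GROUP BY customer

Result:
customer | COUNT(*)
---------+---------
Bob      | 1       
Carol    | 2       
Eve      | 1       
Hank     | 1       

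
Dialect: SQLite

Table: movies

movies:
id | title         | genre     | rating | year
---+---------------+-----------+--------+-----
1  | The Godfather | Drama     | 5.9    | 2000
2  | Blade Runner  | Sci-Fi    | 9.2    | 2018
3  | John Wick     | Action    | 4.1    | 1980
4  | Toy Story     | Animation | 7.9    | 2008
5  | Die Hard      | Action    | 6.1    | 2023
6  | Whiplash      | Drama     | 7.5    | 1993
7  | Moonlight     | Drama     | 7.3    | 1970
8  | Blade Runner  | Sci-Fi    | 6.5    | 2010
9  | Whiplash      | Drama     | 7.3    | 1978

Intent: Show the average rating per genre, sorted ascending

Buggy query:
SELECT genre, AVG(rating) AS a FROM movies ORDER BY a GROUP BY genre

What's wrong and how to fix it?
Bug: ORDER BY appears before GROUP BY; SQL clause order requires GROUP BY first

Fix: Reorder: SELECT … FROM … GROUP BY … ORDER BY …

Corrected query:
SELECT genre, AVG(rating) AS a FROM movies GROUP BY genre ORDER BY a

Result:
genre     | a   
----------+-----
Action    | 5.1 
Drama     | 7   
Sci-Fi    | 7.85
Animation | 7.9 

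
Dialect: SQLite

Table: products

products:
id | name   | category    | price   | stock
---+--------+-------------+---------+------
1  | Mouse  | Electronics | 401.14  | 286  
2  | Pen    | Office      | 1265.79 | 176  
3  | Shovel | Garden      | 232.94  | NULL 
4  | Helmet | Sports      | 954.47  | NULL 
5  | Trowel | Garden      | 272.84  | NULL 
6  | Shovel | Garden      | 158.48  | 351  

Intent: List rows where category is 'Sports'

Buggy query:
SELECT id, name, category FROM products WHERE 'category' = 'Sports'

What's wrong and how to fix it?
Bug: Single quotes denote string literals in SQL; the column name is being compared as a constant string

Fix: Remove the quotes around the column name (or use double quotes for an identifier)

Corrected query:
SELECT id, name, category FROM products WHERE category = 'Sports'

Result:
id | name   | category
---+--------+---------
4  | Helmet | Sports  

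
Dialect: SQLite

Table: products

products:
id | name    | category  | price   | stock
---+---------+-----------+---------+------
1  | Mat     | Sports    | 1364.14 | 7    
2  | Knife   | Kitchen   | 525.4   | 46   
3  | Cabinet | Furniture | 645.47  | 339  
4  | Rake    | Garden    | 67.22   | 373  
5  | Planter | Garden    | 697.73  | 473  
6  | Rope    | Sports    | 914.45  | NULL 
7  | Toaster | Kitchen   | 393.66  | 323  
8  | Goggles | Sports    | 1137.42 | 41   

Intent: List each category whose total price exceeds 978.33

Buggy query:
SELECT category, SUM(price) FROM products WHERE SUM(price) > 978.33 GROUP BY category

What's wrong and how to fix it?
Bug: SUM(price) is an aggregate, but WHERE filters rows before aggregation

Fix: Move the aggregate condition to a HAVING clause

Corrected query:
SELECT category, SUM(price) FROM products GROUP BY category HAVING SUM(price) > 978.33

Result:
category | SUM(price)
---------+-----------
Sports   | 3416.01   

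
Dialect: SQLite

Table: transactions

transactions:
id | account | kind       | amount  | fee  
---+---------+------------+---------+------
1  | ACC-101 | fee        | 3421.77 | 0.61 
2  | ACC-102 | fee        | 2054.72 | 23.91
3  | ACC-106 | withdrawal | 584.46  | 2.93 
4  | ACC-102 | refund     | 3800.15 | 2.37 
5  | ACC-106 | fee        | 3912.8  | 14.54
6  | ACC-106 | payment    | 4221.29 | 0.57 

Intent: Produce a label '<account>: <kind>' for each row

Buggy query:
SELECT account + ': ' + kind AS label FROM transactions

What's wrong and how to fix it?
Bug: '+' is numeric addition; on text columns SQLite converts them to 0 instead of concatenating

Fix: Use the || operator for string concatenation

Corrected query:
SELECT account || ': ' || kind AS label FROM transactions

Result:
label              
-------------------
ACC-101: fee       
ACC-102: fee       
ACC-106: withdrawal
ACC-102: refund    
ACC-106: fee       
ACC-106: payment   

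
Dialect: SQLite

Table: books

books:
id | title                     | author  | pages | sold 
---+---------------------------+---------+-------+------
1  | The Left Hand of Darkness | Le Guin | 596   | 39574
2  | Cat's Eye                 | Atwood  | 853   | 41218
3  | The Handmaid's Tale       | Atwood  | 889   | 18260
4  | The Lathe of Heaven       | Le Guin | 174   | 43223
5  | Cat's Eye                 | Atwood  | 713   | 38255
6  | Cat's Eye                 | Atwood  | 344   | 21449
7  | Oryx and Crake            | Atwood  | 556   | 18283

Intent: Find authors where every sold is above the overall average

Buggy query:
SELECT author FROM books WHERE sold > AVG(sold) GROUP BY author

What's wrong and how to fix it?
Bug: WHERE evaluates per row before aggregation, so AVG() is unavailable

Fix: Compute the overall average in a scalar subquery and compare each group's MIN against it in HAVING

Corrected query:
SELECT author FROM books GROUP BY author HAVING MIN(sold) > (SELECT AVG(sold) FROM books)

Result:
author 
-------
Le Guin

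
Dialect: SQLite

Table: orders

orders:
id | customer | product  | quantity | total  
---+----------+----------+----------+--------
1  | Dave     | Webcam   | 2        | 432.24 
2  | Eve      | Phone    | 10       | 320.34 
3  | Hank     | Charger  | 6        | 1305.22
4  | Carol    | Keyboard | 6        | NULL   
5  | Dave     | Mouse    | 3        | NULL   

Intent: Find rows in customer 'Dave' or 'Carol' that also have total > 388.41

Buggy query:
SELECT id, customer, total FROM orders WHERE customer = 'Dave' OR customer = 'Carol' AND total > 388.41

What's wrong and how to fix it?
Bug: Without parentheses, AND is evaluated before OR, so the total filter only applies to the 'Carol' branch

Fix: Add parentheses around the OR so the AND applies to both alternatives

Corrected query:
SELECT id, customer, total FROM orders WHERE (customer = 'Dave' OR customer = 'Carol') AND total > 388.41

Result:
id | customer | total 
---+----------+-------
1  | Dave     | 432.24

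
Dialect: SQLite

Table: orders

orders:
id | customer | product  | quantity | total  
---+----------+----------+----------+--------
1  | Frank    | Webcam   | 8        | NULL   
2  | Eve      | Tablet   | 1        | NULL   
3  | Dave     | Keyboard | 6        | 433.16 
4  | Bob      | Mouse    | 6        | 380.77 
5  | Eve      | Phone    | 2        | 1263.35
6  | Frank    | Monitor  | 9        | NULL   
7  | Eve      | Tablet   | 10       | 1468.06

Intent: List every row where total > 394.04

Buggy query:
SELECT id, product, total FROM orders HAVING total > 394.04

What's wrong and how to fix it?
Bug: This is a non-aggregate query (no GROUP BY, no aggregates), so in SQLite the HAVING clause is invalid here; a row-level condition belongs in WHERE

Fix: Replace HAVING with WHERE since the condition applies to individual rows

Corrected query:
SELECT id, product, total FROM orders WHERE total > 394.04

Result:
id | product  | total  
---+----------+--------
3  | Keyboard | 433.16 
5  | Phone    | 1263.35
7  | Tablet   | 1468.06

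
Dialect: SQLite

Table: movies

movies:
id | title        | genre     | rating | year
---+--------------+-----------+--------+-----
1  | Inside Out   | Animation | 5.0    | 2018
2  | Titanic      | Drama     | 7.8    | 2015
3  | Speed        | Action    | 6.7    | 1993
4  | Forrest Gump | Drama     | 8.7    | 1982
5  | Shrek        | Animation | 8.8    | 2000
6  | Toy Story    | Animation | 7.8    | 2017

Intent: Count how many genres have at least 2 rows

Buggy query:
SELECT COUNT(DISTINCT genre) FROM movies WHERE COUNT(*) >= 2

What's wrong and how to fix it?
Bug: COUNT(*) cannot appear in WHERE; the per-group count doesn't exist yet

Fix: Group first with HAVING COUNT(*) >= 2, then COUNT the resulting groups

Corrected query:
SELECT COUNT(*) FROM (SELECT genre FROM movies GROUP BY genre HAVING COUNT(*) >= 2)

Result:
COUNT(*)
--------
2       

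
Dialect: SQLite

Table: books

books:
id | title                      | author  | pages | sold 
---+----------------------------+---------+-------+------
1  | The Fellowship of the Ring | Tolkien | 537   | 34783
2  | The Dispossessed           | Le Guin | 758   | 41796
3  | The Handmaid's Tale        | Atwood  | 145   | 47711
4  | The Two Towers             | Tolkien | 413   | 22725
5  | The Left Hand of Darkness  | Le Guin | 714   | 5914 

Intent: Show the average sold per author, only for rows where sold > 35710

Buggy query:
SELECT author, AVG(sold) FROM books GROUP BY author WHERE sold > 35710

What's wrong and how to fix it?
Bug: Row-level WHERE must come before GROUP BY in the clause order

Fix: Move the WHERE clause before GROUP BY

Corrected query:
SELECT author, AVG(sold) FROM books WHERE sold > 35710 GROUP BY author

Result:
author  | AVG(sold)
--------+----------
Atwood  | 47711    
Le Guin | 41796    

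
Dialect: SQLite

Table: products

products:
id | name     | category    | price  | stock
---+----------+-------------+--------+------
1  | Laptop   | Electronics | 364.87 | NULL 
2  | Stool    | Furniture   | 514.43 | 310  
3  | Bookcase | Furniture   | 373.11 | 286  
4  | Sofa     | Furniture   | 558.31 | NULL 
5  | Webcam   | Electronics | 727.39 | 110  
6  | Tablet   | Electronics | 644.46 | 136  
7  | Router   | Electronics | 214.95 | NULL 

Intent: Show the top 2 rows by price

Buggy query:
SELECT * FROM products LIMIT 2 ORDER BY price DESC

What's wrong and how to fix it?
Bug: ORDER BY cannot follow LIMIT; LIMIT is the final clause

Fix: Sort with ORDER BY, then apply LIMIT

Corrected query:
SELECT * FROM products ORDER BY price DESC LIMIT 2

Result:
id | name   | category    | price  | stock
---+--------+-------------+--------+------
5  | Webcam | Electronics | 727.39 | 110  
6  | Tablet | Electronics | 644.46 | 136  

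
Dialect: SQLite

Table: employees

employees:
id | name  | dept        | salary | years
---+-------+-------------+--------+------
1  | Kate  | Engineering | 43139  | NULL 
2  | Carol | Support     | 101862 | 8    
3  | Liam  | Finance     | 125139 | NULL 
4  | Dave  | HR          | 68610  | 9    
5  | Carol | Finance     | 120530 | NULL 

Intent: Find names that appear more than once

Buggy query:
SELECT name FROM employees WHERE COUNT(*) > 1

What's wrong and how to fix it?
Bug: COUNT(*) is an aggregate and cannot be used in WHERE

Fix: Group first, then use HAVING for the count condition

Corrected query:
SELECT name FROM employees GROUP BY name HAVING COUNT(*) > 1

Result:
name 
-----
Carol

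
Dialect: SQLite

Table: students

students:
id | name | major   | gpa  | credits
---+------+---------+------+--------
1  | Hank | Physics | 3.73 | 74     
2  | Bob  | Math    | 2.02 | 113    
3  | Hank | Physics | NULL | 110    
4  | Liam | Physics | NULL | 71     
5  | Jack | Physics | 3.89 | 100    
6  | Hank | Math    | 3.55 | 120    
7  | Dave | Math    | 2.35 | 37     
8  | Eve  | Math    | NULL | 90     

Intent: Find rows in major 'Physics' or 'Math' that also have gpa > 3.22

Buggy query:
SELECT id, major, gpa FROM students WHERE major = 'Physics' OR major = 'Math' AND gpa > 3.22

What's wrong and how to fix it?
Bug: Without parentheses, AND is evaluated before OR, so the gpa filter only applies to the 'Math' branch

Fix: Add parentheses around the OR so the AND applies to both alternatives

Corrected query:
SELECT id, major, gpa FROM students WHERE (major = 'Physics' OR major = 'Math') AND gpa > 3.22

Result:
id | major   | gpa 
---+---------+-----
1  | Physics | 3.73
5  | Physics | 3.89
6  | Math    | 3.55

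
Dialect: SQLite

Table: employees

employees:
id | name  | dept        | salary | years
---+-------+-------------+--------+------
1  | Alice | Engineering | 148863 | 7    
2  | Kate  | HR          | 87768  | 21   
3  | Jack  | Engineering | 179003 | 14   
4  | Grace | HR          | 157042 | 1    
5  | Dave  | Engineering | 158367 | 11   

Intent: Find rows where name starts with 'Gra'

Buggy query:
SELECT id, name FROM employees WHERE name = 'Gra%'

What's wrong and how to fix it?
Bug: Wildcards only work with LIKE; '=' treats '%' as a literal character

Fix: Replace '=' with LIKE so 'Gra%' is treated as a pattern

Corrected query:
SELECT id, name FROM employees WHERE name LIKE 'Gra%'

Result:
id | name 
---+------
4  | Grace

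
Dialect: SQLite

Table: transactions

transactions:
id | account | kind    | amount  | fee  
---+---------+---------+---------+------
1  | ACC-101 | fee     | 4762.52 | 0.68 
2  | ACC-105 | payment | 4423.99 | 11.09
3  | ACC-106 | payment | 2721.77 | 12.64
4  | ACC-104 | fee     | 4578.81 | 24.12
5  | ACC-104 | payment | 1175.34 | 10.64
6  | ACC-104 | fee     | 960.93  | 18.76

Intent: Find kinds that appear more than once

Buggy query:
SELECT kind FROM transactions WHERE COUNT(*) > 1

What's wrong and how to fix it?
Bug: COUNT(*) is an aggregate and cannot be used in WHERE

Fix: GROUP BY kind, then filter groups with HAVING COUNT(*) > 1

Corrected query:
SELECT kind FROM transactions GROUP BY kind HAVING COUNT(*) > 1

Result:
kind   
-------
fee    
payment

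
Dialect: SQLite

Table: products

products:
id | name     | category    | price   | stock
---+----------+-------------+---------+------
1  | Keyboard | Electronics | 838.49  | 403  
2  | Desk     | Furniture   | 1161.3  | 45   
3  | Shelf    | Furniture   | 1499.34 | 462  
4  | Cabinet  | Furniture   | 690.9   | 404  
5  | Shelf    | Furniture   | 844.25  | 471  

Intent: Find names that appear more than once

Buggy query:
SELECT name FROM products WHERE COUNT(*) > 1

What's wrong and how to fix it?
Bug: COUNT(*) is an aggregate and cannot be used in WHERE

Fix: GROUP BY name, then filter groups with HAVING COUNT(*) > 1

Corrected query:
SELECT name FROM products GROUP BY name HAVING COUNT(*) > 1

Result:
name 
-----
Shelf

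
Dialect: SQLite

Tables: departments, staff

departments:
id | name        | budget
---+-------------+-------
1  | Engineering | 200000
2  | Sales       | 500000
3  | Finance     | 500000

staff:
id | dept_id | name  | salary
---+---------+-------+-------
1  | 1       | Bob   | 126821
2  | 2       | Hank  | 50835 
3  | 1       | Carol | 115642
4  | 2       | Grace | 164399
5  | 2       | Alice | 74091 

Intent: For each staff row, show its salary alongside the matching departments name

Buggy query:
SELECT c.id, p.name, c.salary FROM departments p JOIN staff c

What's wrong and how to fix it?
Bug: Missing join condition: each staff row is matched to all departments rows instead of just its own

Fix: Specify the join condition linking the foreign key to the parent id

Corrected query:
SELECT c.id, p.name, c.salary FROM departments p JOIN staff c ON c.dept_id = p.id

Result:
id | name        | salary
---+-------------+-------
1  | Engineering | 126821
2  | Sales       | 50835 
3  | Engineering | 115642
4  | Sales       | 164399
5  | Sales       | 74091 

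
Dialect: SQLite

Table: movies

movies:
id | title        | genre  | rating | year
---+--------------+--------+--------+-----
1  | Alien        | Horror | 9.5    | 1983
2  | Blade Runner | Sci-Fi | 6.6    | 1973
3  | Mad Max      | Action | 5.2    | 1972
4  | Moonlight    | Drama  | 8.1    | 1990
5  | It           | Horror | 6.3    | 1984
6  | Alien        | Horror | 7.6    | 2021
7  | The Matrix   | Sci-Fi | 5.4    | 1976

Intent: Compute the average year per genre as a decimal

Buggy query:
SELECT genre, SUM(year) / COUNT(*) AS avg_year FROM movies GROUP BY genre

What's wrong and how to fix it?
Bug: Both operands are integers, so '/' performs integer division and truncates

Fix: Multiply by 1.0 (or CAST to REAL) to force floating-point division

Corrected query:
SELECT genre, SUM(year) * 1.0 / COUNT(*) AS avg_year FROM movies GROUP BY genre

Result:
genre  | avg_year
-------+---------
Action | 1972    
Drama  | 1990    
Horror | 1996    
Sci-Fi | 1974.5  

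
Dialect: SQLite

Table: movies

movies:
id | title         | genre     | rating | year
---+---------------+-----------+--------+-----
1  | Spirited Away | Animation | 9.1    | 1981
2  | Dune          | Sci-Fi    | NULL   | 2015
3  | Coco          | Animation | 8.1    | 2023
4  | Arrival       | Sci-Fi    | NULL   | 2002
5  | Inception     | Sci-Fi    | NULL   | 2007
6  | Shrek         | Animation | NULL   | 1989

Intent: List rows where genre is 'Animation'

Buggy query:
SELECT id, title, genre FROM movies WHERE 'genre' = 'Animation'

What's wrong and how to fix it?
Bug: Single quotes denote string literals in SQL; the column name is being compared as a constant string

Fix: Reference the column as genre without single quotes

Corrected query:
SELECT id, title, genre FROM movies WHERE genre = 'Animation'

Result:
id | title         | genre    
---+---------------+----------
1  | Spirited Away | Animation
3  | Coco          | Animation
6  | Shrek         | Animation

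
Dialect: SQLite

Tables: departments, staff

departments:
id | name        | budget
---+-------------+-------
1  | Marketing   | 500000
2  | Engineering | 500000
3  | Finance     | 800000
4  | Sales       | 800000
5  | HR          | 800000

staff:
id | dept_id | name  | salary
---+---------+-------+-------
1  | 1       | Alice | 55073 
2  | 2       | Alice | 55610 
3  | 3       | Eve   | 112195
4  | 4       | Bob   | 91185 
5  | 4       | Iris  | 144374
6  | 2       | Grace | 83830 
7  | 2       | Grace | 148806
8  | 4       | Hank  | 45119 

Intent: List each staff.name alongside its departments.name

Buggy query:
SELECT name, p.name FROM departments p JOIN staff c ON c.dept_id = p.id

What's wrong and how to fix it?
Bug: Both tables have a 'name' column; the unqualified reference is ambiguous

Fix: Prefix ambiguous columns with the table alias

Corrected query:
SELECT c.name, p.name FROM departments p JOIN staff c ON c.dept_id = p.id

Result:
name  | name       
------+------------
Alice | Marketing  
Alice | Engineering
Eve   | Finance    
Bob   | Sales      
Iris  | Sales      
Grace | Engineering
Grace | Engineering
Hank  | Sales      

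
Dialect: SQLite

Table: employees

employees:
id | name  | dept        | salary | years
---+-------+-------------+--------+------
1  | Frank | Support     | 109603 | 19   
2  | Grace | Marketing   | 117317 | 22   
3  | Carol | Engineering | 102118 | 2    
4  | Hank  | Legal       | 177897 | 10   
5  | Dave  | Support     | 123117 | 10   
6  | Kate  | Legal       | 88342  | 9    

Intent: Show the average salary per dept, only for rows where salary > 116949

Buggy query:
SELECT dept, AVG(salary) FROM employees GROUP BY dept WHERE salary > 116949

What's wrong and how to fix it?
Bug: WHERE cannot follow GROUP BY

Fix: Place WHERE between FROM and GROUP BY

Corrected query:
SELECT dept, AVG(salary) FROM employees WHERE salary > 116949 GROUP BY dept

Result:
dept      | AVG(salary)
----------+------------
Legal     | 177897     
Marketing | 117317     
Support   | 123117     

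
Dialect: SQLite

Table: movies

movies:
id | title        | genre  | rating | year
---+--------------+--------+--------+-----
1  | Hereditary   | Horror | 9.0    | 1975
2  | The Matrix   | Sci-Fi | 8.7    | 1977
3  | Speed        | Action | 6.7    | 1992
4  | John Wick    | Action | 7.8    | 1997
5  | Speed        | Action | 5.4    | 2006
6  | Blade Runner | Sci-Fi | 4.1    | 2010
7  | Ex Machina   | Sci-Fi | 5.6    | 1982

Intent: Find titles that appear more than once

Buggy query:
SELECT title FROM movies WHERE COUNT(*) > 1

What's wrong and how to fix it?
Bug: COUNT(*) is an aggregate and cannot be used in WHERE

Fix: Group first, then use HAVING for the count condition

Corrected query:
SELECT title FROM movies GROUP BY title HAVING COUNT(*) > 1

Result:
title
-----
Speed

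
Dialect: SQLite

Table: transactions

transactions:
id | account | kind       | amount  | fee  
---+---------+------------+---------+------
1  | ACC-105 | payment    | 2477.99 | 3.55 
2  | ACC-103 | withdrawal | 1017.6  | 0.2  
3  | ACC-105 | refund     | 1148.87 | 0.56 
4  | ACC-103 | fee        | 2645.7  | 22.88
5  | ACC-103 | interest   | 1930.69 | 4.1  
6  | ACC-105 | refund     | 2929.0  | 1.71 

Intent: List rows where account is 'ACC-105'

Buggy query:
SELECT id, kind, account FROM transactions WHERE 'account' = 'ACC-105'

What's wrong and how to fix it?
Bug: 'account' in single quotes is a string literal, not the column; the comparison is literal-vs-literal and never true

Fix: Remove the quotes around the column name (or use double quotes for an identifier)

Corrected query:
SELECT id, kind, account FROM transactions WHERE account = 'ACC-105'

Result:
id | kind    | account
---+---------+--------
1  | payment | ACC-105
3  | refund  | ACC-105
6  | refund  | ACC-105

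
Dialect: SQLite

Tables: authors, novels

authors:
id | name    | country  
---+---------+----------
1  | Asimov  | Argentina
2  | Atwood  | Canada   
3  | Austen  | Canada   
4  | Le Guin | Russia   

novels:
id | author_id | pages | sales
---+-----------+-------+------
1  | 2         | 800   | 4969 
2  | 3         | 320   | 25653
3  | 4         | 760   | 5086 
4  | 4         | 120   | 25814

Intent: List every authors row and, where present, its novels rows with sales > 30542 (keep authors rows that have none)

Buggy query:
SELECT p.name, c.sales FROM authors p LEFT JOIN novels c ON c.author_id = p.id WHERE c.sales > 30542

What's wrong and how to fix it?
Bug: A WHERE condition on the right-hand table after LEFT JOIN drops unmatched parents

Fix: Put 'c.sales > 30542' in the JOIN's ON clause instead of WHERE

Corrected query:
SELECT p.name, c.sales FROM authors p LEFT JOIN novels c ON c.author_id = p.id AND c.sales > 30542

Result:
name    | sales
--------+------
Asimov  | NULL 
Atwood  | NULL 
Austen  | NULL 
Le Guin | NULL 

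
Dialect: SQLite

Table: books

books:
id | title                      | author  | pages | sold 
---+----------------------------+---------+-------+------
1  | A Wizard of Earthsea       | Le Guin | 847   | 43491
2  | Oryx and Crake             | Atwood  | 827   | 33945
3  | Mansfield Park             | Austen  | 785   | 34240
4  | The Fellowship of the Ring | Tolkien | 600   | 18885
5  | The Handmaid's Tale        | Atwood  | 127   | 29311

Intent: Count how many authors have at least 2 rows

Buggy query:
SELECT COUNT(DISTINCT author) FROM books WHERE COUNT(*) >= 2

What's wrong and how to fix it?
Bug: COUNT(*) cannot appear in WHERE; the per-group count doesn't exist yet

Fix: Group first with HAVING COUNT(*) >= 2, then COUNT the resulting groups

Corrected query:
SELECT COUNT(*) FROM (SELECT author FROM books GROUP BY author HAVING COUNT(*) >= 2)

Result:
COUNT(*)
--------
1       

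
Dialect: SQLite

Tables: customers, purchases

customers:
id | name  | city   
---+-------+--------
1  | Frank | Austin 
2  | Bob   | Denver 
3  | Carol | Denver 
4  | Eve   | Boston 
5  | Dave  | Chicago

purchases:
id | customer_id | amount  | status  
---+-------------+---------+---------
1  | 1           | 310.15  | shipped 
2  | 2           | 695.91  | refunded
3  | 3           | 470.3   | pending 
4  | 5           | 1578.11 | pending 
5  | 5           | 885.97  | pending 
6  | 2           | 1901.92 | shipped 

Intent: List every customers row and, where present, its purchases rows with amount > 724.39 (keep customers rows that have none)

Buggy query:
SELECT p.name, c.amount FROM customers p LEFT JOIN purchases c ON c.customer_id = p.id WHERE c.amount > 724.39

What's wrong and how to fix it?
Bug: A WHERE condition on the right-hand table after LEFT JOIN drops unmatched parents

Fix: Put 'c.amount > 724.39' in the JOIN's ON clause instead of WHERE

Corrected query:
SELECT p.name, c.amount FROM customers p LEFT JOIN purchases c ON c.customer_id = p.id AND c.amount > 724.39

Result:
name  | amount 
------+--------
Frank | NULL   
Bob   | 1901.92
Carol | NULL   
Eve   | NULL   
Dave  | 885.97 
Dave  | 1578.11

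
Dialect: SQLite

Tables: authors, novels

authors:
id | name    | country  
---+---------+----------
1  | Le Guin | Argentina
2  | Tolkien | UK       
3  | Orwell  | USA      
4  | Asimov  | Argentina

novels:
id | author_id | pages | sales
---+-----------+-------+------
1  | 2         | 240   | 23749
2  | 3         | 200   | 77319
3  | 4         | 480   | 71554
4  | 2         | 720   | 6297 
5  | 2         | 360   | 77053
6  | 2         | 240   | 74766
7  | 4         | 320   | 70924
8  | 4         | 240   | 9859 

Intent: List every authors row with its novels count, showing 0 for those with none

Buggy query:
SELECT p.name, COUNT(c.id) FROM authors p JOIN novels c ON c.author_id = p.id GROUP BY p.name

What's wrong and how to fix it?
Bug: INNER JOIN drops authors rows that have no matching novels rows

Fix: Use LEFT JOIN so parents without children still appear (COUNT(c.id) gives 0)

Corrected query:
SELECT p.name, COUNT(c.id) FROM authors p LEFT JOIN novels c ON c.author_id = p.id GROUP BY p.name

Result:
name    | COUNT(c.id)
--------+------------
Asimov  | 3          
Le Guin | 0          
Orwell  | 1          
Tolkien | 4          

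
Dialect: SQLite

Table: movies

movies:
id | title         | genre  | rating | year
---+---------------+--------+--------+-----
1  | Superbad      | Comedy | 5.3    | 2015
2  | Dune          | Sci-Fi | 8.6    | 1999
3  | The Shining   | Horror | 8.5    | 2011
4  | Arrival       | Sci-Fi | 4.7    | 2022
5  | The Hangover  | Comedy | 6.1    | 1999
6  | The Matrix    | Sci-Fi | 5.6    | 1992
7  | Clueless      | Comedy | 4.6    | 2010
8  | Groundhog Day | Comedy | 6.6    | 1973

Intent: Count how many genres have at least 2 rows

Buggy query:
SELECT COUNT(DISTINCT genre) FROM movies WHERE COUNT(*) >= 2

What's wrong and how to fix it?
Bug: WHERE filters individual rows, not groups, so a group-level COUNT is invalid there

Fix: Use a subquery that GROUPs and filters with HAVING, then count its rows

Corrected query:
SELECT COUNT(*) FROM (SELECT genre FROM movies GROUP BY genre HAVING COUNT(*) >= 2)

Result:
COUNT(*)
--------
2       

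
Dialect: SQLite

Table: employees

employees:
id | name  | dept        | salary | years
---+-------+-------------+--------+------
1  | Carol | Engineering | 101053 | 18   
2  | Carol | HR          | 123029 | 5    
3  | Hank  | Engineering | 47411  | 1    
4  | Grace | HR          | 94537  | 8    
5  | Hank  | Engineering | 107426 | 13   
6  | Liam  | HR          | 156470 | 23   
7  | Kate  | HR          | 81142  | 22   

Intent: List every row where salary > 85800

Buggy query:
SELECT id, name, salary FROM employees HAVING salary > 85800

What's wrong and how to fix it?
Bug: HAVING filters the output of aggregation, but this query has no GROUP BY and no aggregate functions, so SQLite rejects it (HAVING clause on a non-aggregate query); the condition here is per row

Fix: Use WHERE for row-level filtering

Corrected query:
SELECT id, name, salary FROM employees WHERE salary > 85800

Result:
id | name  | salary
---+-------+-------
1  | Carol | 101053
2  | Carol | 123029
4  | Grace | 94537 
5  | Hank  | 107426
6  | Liam  | 156470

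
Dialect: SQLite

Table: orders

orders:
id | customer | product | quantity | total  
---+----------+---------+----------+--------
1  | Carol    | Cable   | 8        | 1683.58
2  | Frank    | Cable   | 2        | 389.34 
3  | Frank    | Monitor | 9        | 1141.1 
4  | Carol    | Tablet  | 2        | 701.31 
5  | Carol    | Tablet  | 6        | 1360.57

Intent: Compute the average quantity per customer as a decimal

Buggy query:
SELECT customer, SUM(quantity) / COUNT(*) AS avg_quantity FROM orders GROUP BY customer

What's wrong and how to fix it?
Bug: SUM(quantity) and COUNT(*) are both integers; the division truncates the fractional part

Fix: Cast one side to REAL so the division keeps the fractional part

Corrected query:
SELECT customer, SUM(quantity) * 1.0 / COUNT(*) AS avg_quantity FROM orders GROUP BY customer

Result:
customer | avg_quantity
---------+-------------
Carol    | 5.333333    
Frank    | 5.5         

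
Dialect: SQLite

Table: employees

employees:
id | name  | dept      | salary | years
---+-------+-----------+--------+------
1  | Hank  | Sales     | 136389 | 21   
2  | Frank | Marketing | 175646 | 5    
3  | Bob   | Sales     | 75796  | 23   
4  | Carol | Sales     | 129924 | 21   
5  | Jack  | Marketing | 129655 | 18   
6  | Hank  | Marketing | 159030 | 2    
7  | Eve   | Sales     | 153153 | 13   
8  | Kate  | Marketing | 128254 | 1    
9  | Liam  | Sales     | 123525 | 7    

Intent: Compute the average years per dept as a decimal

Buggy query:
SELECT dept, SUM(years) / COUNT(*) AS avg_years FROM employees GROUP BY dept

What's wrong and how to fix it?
Bug: Both operands are integers, so '/' performs integer division and truncates

Fix: Multiply by 1.0 (or CAST to REAL) to force floating-point division

Corrected query:
SELECT dept, SUM(years) * 1.0 / COUNT(*) AS avg_years FROM employees GROUP BY dept

Result:
dept      | avg_years
----------+----------
Marketing | 6.5      
Sales     | 17       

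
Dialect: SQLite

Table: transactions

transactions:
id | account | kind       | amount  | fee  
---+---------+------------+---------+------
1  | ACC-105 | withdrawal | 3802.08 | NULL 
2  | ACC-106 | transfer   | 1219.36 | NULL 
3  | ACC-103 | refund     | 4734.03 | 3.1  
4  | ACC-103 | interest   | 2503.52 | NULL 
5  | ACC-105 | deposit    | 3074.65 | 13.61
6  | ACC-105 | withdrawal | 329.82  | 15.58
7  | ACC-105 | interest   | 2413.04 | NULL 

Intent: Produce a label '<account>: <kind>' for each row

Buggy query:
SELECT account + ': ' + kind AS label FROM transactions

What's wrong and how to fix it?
Bug: '+' is numeric addition; on text columns SQLite converts them to 0 instead of concatenating

Fix: Replace + with || to concatenate text

Corrected query:
SELECT account || ': ' || kind AS label FROM transactions

Result:
label              
-------------------
ACC-105: withdrawal
ACC-106: transfer  
ACC-103: refund    
ACC-103: interest  
ACC-105: deposit   
ACC-105: withdrawal
ACC-105: interest  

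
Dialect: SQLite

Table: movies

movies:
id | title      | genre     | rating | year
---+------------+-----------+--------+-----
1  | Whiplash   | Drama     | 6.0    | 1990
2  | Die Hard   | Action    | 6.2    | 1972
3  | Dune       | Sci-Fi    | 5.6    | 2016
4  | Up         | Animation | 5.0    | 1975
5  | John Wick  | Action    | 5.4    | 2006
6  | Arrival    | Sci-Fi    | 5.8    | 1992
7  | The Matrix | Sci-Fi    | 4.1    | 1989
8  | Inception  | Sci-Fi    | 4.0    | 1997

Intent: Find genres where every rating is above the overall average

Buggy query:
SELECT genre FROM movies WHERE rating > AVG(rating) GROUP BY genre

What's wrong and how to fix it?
Bug: WHERE evaluates per row before aggregation, so AVG() is unavailable

Fix: Use a subquery for AVG and a HAVING MIN(...) filter so the condition holds for every row in the group

Corrected query:
SELECT genre FROM movies GROUP BY genre HAVING MIN(rating) > (SELECT AVG(rating) FROM movies)

Result:
genre 
------
Action
Drama 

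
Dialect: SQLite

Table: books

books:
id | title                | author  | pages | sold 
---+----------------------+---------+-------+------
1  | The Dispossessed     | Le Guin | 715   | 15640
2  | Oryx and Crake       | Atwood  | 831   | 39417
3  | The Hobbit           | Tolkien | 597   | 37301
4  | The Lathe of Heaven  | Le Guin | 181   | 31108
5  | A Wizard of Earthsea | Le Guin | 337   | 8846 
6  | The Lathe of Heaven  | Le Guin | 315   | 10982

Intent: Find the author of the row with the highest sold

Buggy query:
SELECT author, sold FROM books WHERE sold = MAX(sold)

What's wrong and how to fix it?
Bug: WHERE is evaluated per row; an aggregate over the whole table isn't defined there

Fix: Use a subquery: WHERE sold = (SELECT MAX(sold) FROM books)

Corrected query:
SELECT author, sold FROM books WHERE sold = (SELECT MAX(sold) FROM books)

Result:
author | sold 
-------+------
Atwood | 39417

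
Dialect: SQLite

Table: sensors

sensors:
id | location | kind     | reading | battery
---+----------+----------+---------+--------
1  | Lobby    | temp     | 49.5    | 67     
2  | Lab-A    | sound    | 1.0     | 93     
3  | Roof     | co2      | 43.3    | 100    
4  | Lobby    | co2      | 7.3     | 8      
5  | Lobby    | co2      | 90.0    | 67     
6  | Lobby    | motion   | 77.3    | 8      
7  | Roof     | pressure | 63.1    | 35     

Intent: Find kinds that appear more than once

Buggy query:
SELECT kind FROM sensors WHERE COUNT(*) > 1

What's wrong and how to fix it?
Bug: COUNT(*) is an aggregate and cannot be used in WHERE

Fix: GROUP BY kind, then filter groups with HAVING COUNT(*) > 1

Corrected query:
SELECT kind FROM sensors GROUP BY kind HAVING COUNT(*) > 1

Result:
kind
----
co2 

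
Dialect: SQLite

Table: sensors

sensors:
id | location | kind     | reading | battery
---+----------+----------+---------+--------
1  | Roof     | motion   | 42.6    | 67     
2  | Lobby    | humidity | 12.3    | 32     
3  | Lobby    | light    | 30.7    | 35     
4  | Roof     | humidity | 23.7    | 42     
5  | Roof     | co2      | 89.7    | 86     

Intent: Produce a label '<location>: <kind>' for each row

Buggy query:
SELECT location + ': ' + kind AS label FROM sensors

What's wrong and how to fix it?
Bug: '+' is numeric addition; on text columns SQLite converts them to 0 instead of concatenating

Fix: Replace + with || to concatenate text

Corrected query:
SELECT location || ': ' || kind AS label FROM sensors

Result:
label          
---------------
Roof: motion   
Lobby: humidity
Lobby: light   
Roof: humidity 
Roof: co2      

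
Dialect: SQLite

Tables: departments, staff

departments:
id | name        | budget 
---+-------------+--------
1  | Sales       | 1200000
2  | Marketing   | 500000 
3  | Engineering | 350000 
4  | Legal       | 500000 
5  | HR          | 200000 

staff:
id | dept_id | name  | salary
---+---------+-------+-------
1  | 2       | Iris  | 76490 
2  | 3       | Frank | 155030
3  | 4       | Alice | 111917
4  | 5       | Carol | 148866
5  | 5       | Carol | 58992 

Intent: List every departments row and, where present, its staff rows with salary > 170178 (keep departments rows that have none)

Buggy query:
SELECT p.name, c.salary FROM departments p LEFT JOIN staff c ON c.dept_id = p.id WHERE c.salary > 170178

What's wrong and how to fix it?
Bug: A WHERE condition on the right-hand table after LEFT JOIN drops unmatched parents

Fix: Put 'c.salary > 170178' in the JOIN's ON clause instead of WHERE

Corrected query:
SELECT p.name, c.salary FROM departments p LEFT JOIN staff c ON c.dept_id = p.id AND c.salary > 170178

Result:
name        | salary
------------+-------
Sales       | NULL  
Marketing   | NULL  
Engineering | NULL  
Legal       | NULL  
HR          | NULL  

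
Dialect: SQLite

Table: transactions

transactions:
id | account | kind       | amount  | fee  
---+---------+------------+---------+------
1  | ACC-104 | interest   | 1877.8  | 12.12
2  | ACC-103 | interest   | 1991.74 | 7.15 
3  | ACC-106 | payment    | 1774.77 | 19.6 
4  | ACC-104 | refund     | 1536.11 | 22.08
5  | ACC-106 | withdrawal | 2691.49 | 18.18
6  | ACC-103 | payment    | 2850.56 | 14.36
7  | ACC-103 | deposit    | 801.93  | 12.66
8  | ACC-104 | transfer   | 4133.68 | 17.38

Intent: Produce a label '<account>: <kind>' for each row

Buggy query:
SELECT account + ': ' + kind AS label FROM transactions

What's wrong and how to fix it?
Bug: '+' is numeric addition; on text columns SQLite converts them to 0 instead of concatenating

Fix: Use the || operator for string concatenation

Corrected query:
SELECT account || ': ' || kind AS label FROM transactions

Result:
label              
-------------------
ACC-104: interest  
ACC-103: interest  
ACC-106: payment   
ACC-104: refund    
ACC-106: withdrawal
ACC-103: payment   
ACC-103: deposit   
ACC-104: transfer  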